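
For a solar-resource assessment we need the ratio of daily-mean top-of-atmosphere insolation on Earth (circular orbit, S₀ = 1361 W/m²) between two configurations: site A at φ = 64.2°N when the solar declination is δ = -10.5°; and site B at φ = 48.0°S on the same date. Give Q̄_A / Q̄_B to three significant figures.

— Configuration A (φ=+64.2°):
cos H₀ = −tan(+64.2°) tan(-10.500°) = 0.3834, H₀ = 1.1773 rad.
Bracket: H₀ sin φ sin δ + cos φ cos δ sin H₀ = 1.1773×0.90032×-0.18224 + 0.43523×0.98325×0.92359 = -0.193165 + 0.395241 = 0.202076.
Q̄ = (S₀/π) × [bracket] = (1361/π) × 0.202076 = 87.543 W/m².
— Configuration B (φ=-48.0°):
cos H₀ = −tan(-48.0°) tan(-10.500°) = -0.2058, H₀ = 1.7781 rad.
Bracket: H₀ sin φ sin δ + cos φ cos δ sin H₀ = 1.7781×-0.74314×-0.18224 + 0.66913×0.98325×0.97859 = 0.240808 + 0.643836 = 0.884644.
Q̄ = (S₀/π) × [bracket] = (1361/π) × 0.884644 = 383.25 W/m².
Ratio Q̄_A / Q̄_B = 87.543 / 383.25 = 0.2284.

Q̄_A / Q̄_B ≈ 0.228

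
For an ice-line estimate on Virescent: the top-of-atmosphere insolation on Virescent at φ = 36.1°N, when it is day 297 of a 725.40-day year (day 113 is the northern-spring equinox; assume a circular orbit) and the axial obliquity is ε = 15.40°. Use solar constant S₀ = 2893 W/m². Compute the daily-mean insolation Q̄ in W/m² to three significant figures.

Q̄ ≈ 958 W/m²

Solar longitude: λ_s = 360° × (297 − 113)/725.40 = 91.315°.
sin δ = sin 15.40° × sin 91.315° = 0.26549, so δ = +15.396°.
cos H₀ = −tan(+36.1°) tan(+15.396°) = -0.2008, H₀ = 1.7730 rad.
Bracket: H₀ sin φ sin δ + cos φ cos δ sin H₀ = 1.7730×0.58920×0.26549 + 0.80799×0.96411×0.97963 = 0.277345 + 0.763123 = 1.040468.
Q̄ = (S₀/π) × [bracket] = (2893/π) × 1.040468 = 958.1 W/m².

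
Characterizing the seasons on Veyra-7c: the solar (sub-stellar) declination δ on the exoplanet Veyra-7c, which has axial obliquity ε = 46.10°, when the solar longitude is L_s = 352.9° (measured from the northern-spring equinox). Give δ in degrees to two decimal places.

sin δ = sin ε · sin L_s = sin 46.10° × sin 352.9° = -0.089061.
δ = arcsin(-0.089061) = -5.11°.

δ = -5.11°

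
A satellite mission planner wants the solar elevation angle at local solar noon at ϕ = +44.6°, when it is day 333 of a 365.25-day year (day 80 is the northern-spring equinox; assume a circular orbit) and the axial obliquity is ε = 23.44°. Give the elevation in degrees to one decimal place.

23.5°

Solar longitude: L_s = 360° × (333 − 80)/365.25 = 249.363°.
sin δ = sin 23.44° × sin 249.363° = -0.37226, so δ = -21.855°.
At local noon the hour angle is zero, so the zenith angle equals |ϕ − δ| = |+44.6° − (-21.855°)| = 66.455°.
Elevation = 90° − 66.455° = 23.5°.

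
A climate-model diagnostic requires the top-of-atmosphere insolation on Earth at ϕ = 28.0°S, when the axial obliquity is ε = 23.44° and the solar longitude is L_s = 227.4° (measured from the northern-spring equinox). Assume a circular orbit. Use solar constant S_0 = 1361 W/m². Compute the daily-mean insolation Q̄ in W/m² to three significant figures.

Solar declination: sin δ = sin ε · sin L_s = sin 23.44° × sin 227.4° = -0.29281, so δ = -17.026°.
cos h₀ = −tan(-28.0°) tan(-17.026°) = -0.1628, h₀ = 1.7344 rad.
Bracket: h₀ sin ϕ sin δ + cos ϕ cos δ sin h₀ = 1.7344×-0.46947×-0.29281 + 0.88295×0.95617×0.98665 = 0.238420 + 0.832980 = 1.071400.
Q̄ = (S_0/π) × [bracket] = (1361/π) × 1.071400 = 464.2 W/m².

Q̄ ≈ 464 W/m²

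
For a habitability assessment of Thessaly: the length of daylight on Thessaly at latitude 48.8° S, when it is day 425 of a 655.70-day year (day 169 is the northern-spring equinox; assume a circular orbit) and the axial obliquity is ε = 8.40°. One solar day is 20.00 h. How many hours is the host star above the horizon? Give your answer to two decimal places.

9.32 h

Solar longitude: λ_s = 360° × (425 − 169)/655.70 = 140.552°.
sin δ = sin 8.40° × sin 140.552° = 0.09282, so δ = +5.326°.
cos H₀ = −tan φ · tan δ = −tan(-48.8°) × tan(+5.326°) = 0.1065, so H₀ = 1.4641 rad = 83.89°.
Daylight = 2H₀/(2π) × 20.00 h = (1.4641/π) × 20.00 = 9.32 h.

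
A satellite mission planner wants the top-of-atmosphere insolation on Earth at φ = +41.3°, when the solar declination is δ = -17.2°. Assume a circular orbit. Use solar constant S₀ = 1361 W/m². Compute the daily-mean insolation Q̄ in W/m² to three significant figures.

Q̄ ≈ 190 W/m²

cos H₀ = −tan(+41.3°) tan(-17.200°) = 0.2719, H₀ = 1.2954 rad.
Bracket: H₀ sin φ sin δ + cos φ cos δ sin H₀ = 1.2954×0.66000×-0.29571 + 0.75126×0.95528×0.96231 = -0.252821 + 0.690615 = 0.437794.
Q̄ = (S₀/π) × [bracket] = (1361/π) × 0.437794 = 189.7 W/m².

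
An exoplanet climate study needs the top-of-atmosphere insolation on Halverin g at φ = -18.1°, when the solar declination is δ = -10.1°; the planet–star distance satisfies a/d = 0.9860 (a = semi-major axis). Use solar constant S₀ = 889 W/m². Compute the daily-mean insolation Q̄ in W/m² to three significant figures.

Q̄ ≈ 281 W/m²

cos H₀ = −tan(-18.1°) tan(-10.100°) = -0.0582, H₀ = 1.6291 rad.
Bracket: H₀ sin φ sin δ + cos φ cos δ sin H₀ = 1.6291×-0.31068×-0.17537 + 0.95052×0.98450×0.99830 = 0.088760 + 0.934196 = 1.022956.
Inverse-square distance factor (a/d)² = 0.9860² = 0.972196.
Q̄ = (S₀/π) × 0.972196 × [bracket] = (889/π) × 0.972196 × 1.022956 = 281.4 W/m².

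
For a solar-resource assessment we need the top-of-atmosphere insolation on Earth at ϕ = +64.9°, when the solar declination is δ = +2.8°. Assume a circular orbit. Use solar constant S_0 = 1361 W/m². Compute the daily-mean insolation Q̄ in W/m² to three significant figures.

cos h₀ = −tan(+64.9°) tan(+2.800°) = -0.1044, h₀ = 1.6754 rad.
Bracket: h₀ sin ϕ sin δ + cos ϕ cos δ sin h₀ = 1.6754×0.90557×0.04885 + 0.42420×0.99881×0.99453 = 0.074115 + 0.421378 = 0.495493.
Q̄ = (S_0/π) × [bracket] = (1361/π) × 0.495493 = 214.7 W/m².

Q̄ ≈ 215 W/m²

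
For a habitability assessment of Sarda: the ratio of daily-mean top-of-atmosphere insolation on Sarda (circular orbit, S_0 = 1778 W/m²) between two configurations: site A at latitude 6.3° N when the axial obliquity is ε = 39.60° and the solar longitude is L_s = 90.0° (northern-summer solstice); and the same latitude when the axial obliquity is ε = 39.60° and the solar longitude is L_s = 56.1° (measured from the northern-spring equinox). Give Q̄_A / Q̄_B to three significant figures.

Q̄_A / Q̄_B ≈ 0.938

— Configuration A (ϕ=+6.3°):
Solar declination: sin δ = sin ε · sin L_s = sin 39.60° × sin 90.0° = 0.63742, so δ = +39.600°.
cos h₀ = −tan(+6.3°) tan(+39.600°) = -0.0913, h₀ = 1.6623 rad.
Bracket: h₀ sin ϕ sin δ + cos ϕ cos δ sin h₀ = 1.6623×0.10973×0.63742 + 0.99396×0.77051×0.99582 = 0.116268 + 0.762655 = 0.878923.
Q̄ = (S_0/π) × [bracket] = (1778/π) × 0.878923 = 497.43 W/m².
— Configuration B (ϕ=+6.3°):
Solar declination: sin δ = sin ε · sin L_s = sin 39.60° × sin 56.1° = 0.52907, so δ = +31.943°.
cos h₀ = −tan(+6.3°) tan(+31.943°) = -0.0688, h₀ = 1.6397 rad.
Bracket: h₀ sin ϕ sin δ + cos ϕ cos δ sin h₀ = 1.6397×0.10973×0.52907 + 0.99396×0.84858×0.99763 = 0.095193 + 0.841456 = 0.936649.
Q̄ = (S_0/π) × [bracket] = (1778/π) × 0.936649 = 530.10 W/m².
Ratio Q̄_A / Q̄_B = 497.43 / 530.10 = 0.9384.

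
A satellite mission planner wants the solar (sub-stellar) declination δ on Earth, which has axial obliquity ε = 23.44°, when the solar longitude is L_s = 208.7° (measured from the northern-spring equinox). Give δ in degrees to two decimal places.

δ = -11.01°

sin δ = sin ε · sin L_s = sin 23.44° × sin 208.7° = -0.191027.
δ = arcsin(-0.191027) = -11.01°.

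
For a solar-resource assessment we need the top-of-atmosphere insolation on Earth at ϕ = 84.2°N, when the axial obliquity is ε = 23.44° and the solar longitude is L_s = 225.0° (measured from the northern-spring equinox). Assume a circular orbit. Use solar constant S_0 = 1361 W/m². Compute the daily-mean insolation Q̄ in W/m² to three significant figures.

Solar declination: sin δ = sin ε · sin L_s = sin 23.44° × sin 225.0° = -0.28128, so δ = -16.337°.
cos h₀ = −tan(+84.2°) tan(-16.337°) = 2.8856 ≥ 1 ⇒ polar night, h₀ = 0 and Q̄ = 0.

Q̄ ≈ 0.00 W/m²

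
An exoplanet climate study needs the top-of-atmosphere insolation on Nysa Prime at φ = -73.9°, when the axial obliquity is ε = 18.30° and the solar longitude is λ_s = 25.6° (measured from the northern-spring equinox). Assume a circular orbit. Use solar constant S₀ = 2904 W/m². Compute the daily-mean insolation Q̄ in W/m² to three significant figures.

Q̄ ≈ 93.9 W/m²

Solar declination: sin δ = sin ε · sin λ_s = sin 18.30° × sin 25.6° = 0.13567, so δ = +7.797°.
cos H₀ = −tan(-73.9°) tan(+7.797°) = 0.4744, H₀ = 1.0765 rad.
Bracket: H₀ sin φ sin δ + cos φ cos δ sin H₀ = 1.0765×-0.96078×0.13567 + 0.27731×0.99075×0.88029 = -0.140321 + 0.241855 = 0.101534.
Q̄ = (S₀/π) × [bracket] = (2904/π) × 0.101534 = 93.86 W/m².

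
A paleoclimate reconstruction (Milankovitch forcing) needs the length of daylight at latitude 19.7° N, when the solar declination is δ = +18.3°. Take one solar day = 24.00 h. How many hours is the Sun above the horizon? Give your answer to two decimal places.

12.91 h

cos H₀ = −tan φ · tan δ = −tan(+19.7°) × tan(+18.300°) = -0.1184, so H₀ = 1.6895 rad = 96.80°.
Daylight = 2H₀/(2π) × 24.00 h = (1.6895/π) × 24.00 = 12.91 h.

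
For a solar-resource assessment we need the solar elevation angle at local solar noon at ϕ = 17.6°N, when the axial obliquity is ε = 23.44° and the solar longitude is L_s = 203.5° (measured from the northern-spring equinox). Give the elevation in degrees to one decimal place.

Solar declination: sin δ = sin ε · sin L_s = sin 23.44° × sin 203.5° = -0.15862, so δ = -9.127°.
At local noon the hour angle is zero, so the zenith angle equals |ϕ − δ| = |+17.6° − (-9.127°)| = 26.727°.
Elevation = 90° − 26.727° = 63.3°.

63.3°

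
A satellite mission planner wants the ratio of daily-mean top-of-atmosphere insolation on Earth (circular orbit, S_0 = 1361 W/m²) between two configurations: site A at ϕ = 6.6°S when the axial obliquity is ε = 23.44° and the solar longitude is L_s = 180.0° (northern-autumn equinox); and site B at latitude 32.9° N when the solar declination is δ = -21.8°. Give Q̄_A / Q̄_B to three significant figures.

— Configuration A (ϕ=-6.6°):
Solar declination: sin δ = sin ε · sin L_s = sin 23.44° × sin 180.0° = 0.00000, so δ = +0.000°.
cos h₀ = −tan(-6.6°) tan(+0.000°) = 0.0000, h₀ = 1.5708 rad.
Bracket: h₀ sin ϕ sin δ + cos ϕ cos δ sin h₀ = 1.5708×-0.11494×0.00000 + 0.99337×1.00000×1.00000 = -0.000000 + 0.993370 = 0.993370.
Q̄ = (S_0/π) × [bracket] = (1361/π) × 0.993370 = 430.35 W/m².
— Configuration B (ϕ=+32.9°):
cos h₀ = −tan(+32.9°) tan(-21.800°) = 0.2588, h₀ = 1.3091 rad.
Bracket: h₀ sin ϕ sin δ + cos ϕ cos δ sin h₀ = 1.3091×0.54317×-0.37137 + 0.83962×0.92849×0.96594 = -0.264068 + 0.753026 = 0.488958.
Q̄ = (S_0/π) × [bracket] = (1361/π) × 0.488958 = 211.83 W/m².
Ratio Q̄_A / Q̄_B = 430.35 / 211.83 = 2.032.

Q̄_A / Q̄_B ≈ 2.03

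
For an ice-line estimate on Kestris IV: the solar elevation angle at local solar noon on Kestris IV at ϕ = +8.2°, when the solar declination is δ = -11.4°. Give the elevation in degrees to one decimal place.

70.4°

At local noon the hour angle is zero, so the zenith angle equals |ϕ − δ| = |+8.2° − (-11.400°)| = 19.600°.
Elevation = 90° − 19.600° = 70.4°.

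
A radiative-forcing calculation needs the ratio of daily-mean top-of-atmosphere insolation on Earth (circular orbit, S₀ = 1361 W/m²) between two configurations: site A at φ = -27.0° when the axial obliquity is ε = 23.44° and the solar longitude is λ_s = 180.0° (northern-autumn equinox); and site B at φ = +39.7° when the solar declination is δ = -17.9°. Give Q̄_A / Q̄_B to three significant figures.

Q̄_A / Q̄_B ≈ 1.98

— Configuration A (φ=-27.0°):
Solar declination: sin δ = sin ε · sin λ_s = sin 23.44° × sin 180.0° = 0.00000, so δ = +0.000°.
cos H₀ = −tan(-27.0°) tan(+0.000°) = 0.0000, H₀ = 1.5708 rad.
Bracket: H₀ sin φ sin δ + cos φ cos δ sin H₀ = 1.5708×-0.45399×0.00000 + 0.89101×1.00000×1.00000 = -0.000000 + 0.891010 = 0.891010.
Q̄ = (S₀/π) × [bracket] = (1361/π) × 0.891010 = 386.00 W/m².
— Configuration B (φ=+39.7°):
cos H₀ = −tan(+39.7°) tan(-17.900°) = 0.2682, H₀ = 1.2993 rad.
Bracket: H₀ sin φ sin δ + cos φ cos δ sin H₀ = 1.2993×0.63877×-0.30736 + 0.76940×0.95159×0.96338 = -0.255095 + 0.705342 = 0.450247.
Q̄ = (S₀/π) × [bracket] = (1361/π) × 0.450247 = 195.06 W/m².
Ratio Q̄_A / Q̄_B = 386.00 / 195.06 = 1.979.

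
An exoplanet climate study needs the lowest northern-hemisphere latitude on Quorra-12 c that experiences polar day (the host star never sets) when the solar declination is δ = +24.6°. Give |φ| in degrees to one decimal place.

Polar day requires cos H₀ = −tan φ tan δ ≤ −1, i.e. tan φ tan δ ≥ 1.
The boundary is |tan φ| · |tan δ| = 1, so |φ| = 90° − |δ| = 90° − 24.6° = 65.4° in the northern hemisphere.

|φ| = 65.4°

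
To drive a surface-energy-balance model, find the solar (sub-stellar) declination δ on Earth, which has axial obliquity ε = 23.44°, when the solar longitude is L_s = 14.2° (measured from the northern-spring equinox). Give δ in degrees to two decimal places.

sin δ = sin ε · sin L_s = sin 23.44° × sin 14.2° = 0.097580.
δ = arcsin(0.097580) = +5.60°.

δ = +5.60°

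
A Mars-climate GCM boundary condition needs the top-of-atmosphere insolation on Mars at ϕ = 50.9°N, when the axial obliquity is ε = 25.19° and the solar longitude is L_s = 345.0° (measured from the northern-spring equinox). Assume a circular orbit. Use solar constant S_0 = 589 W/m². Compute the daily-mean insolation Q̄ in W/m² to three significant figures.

Q̄ ≈ 93.4 W/m²

Solar declination: sin δ = sin ε · sin L_s = sin 25.19° × sin 345.0° = -0.11016, so δ = -6.324°.
cos h₀ = −tan(+50.9°) tan(-6.324°) = 0.1364, h₀ = 1.4340 rad.
Bracket: h₀ sin ϕ sin δ + cos ϕ cos δ sin h₀ = 1.4340×0.77605×-0.11016 + 0.63068×0.99391×0.99066 = -0.122592 + 0.620984 = 0.498392.
Q̄ = (S_0/π) × [bracket] = (589/π) × 0.498392 = 93.44 W/m².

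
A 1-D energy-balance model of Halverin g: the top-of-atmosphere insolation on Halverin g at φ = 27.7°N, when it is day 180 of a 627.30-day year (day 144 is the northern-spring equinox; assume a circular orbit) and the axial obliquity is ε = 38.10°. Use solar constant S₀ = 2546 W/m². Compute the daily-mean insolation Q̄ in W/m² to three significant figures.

Solar longitude: λ_s = 360° × (180 − 144)/627.30 = 20.660°.
sin δ = sin 38.10° × sin 20.660° = 0.21770, so δ = +12.574°.
cos H₀ = −tan(+27.7°) tan(+12.574°) = -0.1171, H₀ = 1.6882 rad.
Bracket: H₀ sin φ sin δ + cos φ cos δ sin H₀ = 1.6882×0.46484×0.21770 + 0.88539×0.97601×0.99312 = 0.170839 + 0.858204 = 1.029043.
Q̄ = (S₀/π) × [bracket] = (2546/π) × 1.029043 = 834.0 W/m².

Q̄ ≈ 834 W/m²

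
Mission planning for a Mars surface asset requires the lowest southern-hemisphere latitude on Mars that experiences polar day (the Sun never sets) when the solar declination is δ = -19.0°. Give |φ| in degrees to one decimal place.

|φ| = 71.0°

Polar day requires cos H₀ = −tan φ tan δ ≤ −1, i.e. tan φ tan δ ≥ 1.
The boundary is |tan φ| · |tan δ| = 1, so |φ| = 90° − |δ| = 90° − 19.0° = 71.0° in the southern hemisphere.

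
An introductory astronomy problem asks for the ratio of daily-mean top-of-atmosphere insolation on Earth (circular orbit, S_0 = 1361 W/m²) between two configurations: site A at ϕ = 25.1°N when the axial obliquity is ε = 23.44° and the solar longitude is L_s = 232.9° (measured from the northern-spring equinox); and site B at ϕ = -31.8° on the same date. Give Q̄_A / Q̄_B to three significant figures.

— Configuration A (ϕ=+25.1°):
Solar declination: sin δ = sin ε · sin L_s = sin 23.44° × sin 232.9° = -0.31727, so δ = -18.498°.
cos h₀ = −tan(+25.1°) tan(-18.498°) = 0.1567, h₀ = 1.4134 rad.
Bracket: h₀ sin ϕ sin δ + cos ϕ cos δ sin h₀ = 1.4134×0.42420×-0.31727 + 0.90557×0.94834×0.98764 = -0.190224 + 0.848174 = 0.657950.
Q̄ = (S_0/π) × [bracket] = (1361/π) × 0.657950 = 285.04 W/m².
— Configuration B (ϕ=-31.8°):
cos h₀ = −tan(-31.8°) tan(-18.498°) = -0.2074, h₀ = 1.7797 rad.
Bracket: h₀ sin ϕ sin δ + cos ϕ cos δ sin h₀ = 1.7797×-0.52696×-0.31727 + 0.84989×0.94834×0.97825 = 0.297546 + 0.788455 = 1.086001.
Q̄ = (S_0/π) × [bracket] = (1361/π) × 1.086001 = 470.48 W/m².
Ratio Q̄_A / Q̄_B = 285.04 / 470.48 = 0.6058.

Q̄_A / Q̄_B ≈ 0.606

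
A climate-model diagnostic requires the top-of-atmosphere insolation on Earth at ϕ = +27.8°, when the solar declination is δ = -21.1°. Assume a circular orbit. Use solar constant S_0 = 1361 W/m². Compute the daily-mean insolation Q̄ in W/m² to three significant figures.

Q̄ ≈ 251 W/m²

cos h₀ = −tan(+27.8°) tan(-21.100°) = 0.2034, h₀ = 1.3659 rad.
Bracket: h₀ sin ϕ sin δ + cos ϕ cos δ sin h₀ = 1.3659×0.46639×-0.36000 + 0.88458×0.93295×0.97909 = -0.229335 + 0.808013 = 0.578678.
Q̄ = (S_0/π) × [bracket] = (1361/π) × 0.578678 = 250.7 W/m².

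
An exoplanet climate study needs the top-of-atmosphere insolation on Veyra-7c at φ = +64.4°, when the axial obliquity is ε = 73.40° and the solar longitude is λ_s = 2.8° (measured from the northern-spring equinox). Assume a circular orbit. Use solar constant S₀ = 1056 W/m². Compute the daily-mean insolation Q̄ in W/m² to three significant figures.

Solar declination: sin δ = sin ε · sin λ_s = sin 73.40° × sin 2.8° = 0.04681, so δ = +2.683°.
cos H₀ = −tan(+64.4°) tan(+2.683°) = -0.0978, H₀ = 1.6688 rad.
Bracket: H₀ sin φ sin δ + cos φ cos δ sin H₀ = 1.6688×0.90183×0.04681 + 0.43209×0.99890×0.99520 = 0.070448 + 0.429543 = 0.499991.
Q̄ = (S₀/π) × [bracket] = (1056/π) × 0.499991 = 168.1 W/m².

Q̄ ≈ 168 W/m²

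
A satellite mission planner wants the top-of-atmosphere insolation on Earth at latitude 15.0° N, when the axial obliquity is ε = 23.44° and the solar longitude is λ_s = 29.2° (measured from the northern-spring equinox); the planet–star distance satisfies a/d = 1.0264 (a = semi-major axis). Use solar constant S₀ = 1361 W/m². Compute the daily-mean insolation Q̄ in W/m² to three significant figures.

Solar declination: sin δ = sin ε · sin λ_s = sin 23.44° × sin 29.2° = 0.19406, so δ = +11.190°.
cos H₀ = −tan(+15.0°) tan(+11.190°) = -0.0530, H₀ = 1.6238 rad.
Bracket: H₀ sin φ sin δ + cos φ cos δ sin H₀ = 1.6238×0.25882×0.19406 + 0.96593×0.98099×0.99859 = 0.081558 + 0.946232 = 1.027790.
Inverse-square distance factor (a/d)² = 1.0264² = 1.053497.
Q̄ = (S₀/π) × 1.053497 × [bracket] = (1361/π) × 1.053497 × 1.027790 = 469.1 W/m².

Q̄ ≈ 469 W/m²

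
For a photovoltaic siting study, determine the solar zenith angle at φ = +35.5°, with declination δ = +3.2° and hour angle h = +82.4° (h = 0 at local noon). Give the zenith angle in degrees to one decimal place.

θ_z = 82.0°

cos θ_z = sin φ sin δ + cos φ cos δ cos h = 0.032416 + 0.107504 = 0.139920.
θ_z = arccos(0.139920) = 82.0°.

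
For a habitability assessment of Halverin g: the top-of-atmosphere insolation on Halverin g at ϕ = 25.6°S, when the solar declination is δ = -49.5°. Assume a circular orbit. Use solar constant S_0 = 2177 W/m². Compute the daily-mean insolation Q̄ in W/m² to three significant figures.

cos h₀ = −tan(-25.6°) tan(-49.500°) = -0.5610, h₀ = 2.1664 rad.
Bracket: h₀ sin ϕ sin δ + cos ϕ cos δ sin h₀ = 2.1664×-0.43209×-0.76041 + 0.90183×0.64945×0.82783 = 0.711804 + 0.484855 = 1.196659.
Q̄ = (S_0/π) × [bracket] = (2177/π) × 1.196659 = 829.2 W/m².

Q̄ ≈ 829 W/m²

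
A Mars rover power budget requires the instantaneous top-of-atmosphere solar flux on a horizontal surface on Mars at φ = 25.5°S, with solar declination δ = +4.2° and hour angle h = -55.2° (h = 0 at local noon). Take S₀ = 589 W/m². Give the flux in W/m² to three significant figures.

cos θ_z = sin φ sin δ + cos φ cos δ cos h = -0.031530 + 0.513734 = 0.482204.
Flux = S₀ · cos θ_z = 589 × 0.482204 = 284.0 W/m².

284 W/m²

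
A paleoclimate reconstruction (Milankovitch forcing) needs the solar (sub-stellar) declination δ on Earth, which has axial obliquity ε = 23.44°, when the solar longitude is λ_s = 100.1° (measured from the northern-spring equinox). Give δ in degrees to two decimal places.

δ = +23.06°

sin δ = sin ε · sin λ_s = sin 23.44° × sin 100.1° = 0.391624.
δ = arcsin(0.391624) = +23.06°.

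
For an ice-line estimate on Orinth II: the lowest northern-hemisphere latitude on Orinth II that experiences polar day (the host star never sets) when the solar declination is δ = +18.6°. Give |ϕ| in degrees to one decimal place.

|ϕ| = 71.4°

Polar day requires cos h₀ = −tan ϕ tan δ ≤ −1, i.e. tan ϕ tan δ ≥ 1.
The boundary is |tan ϕ| · |tan δ| = 1, so |ϕ| = 90° − |δ| = 90° − 18.6° = 71.4° in the northern hemisphere.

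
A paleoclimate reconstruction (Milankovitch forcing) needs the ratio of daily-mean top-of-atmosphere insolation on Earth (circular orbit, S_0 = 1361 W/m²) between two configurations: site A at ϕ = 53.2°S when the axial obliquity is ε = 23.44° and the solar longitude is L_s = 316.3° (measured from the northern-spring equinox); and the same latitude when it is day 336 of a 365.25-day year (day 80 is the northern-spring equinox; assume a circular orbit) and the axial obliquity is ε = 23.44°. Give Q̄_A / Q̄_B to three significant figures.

Q̄_A / Q̄_B ≈ 0.864

— Configuration A (ϕ=-53.2°):
Solar declination: sin δ = sin ε · sin L_s = sin 23.44° × sin 316.3° = -0.27483, so δ = -15.952°.
cos h₀ = −tan(-53.2°) tan(-15.952°) = -0.3821, h₀ = 1.9628 rad.
Bracket: h₀ sin ϕ sin δ + cos ϕ cos δ sin h₀ = 1.9628×-0.80073×-0.27483 + 0.59902×0.96149×0.92413 = 0.431943 + 0.532254 = 0.964197.
Q̄ = (S_0/π) × [bracket] = (1361/π) × 0.964197 = 417.71 W/m².
— Configuration B (ϕ=-53.2°):
Solar longitude: L_s = 360° × (336 − 80)/365.25 = 252.320°.
sin δ = sin 23.44° × sin 252.320° = -0.37900, so δ = -22.272°.
cos h₀ = −tan(-53.2°) tan(-22.272°) = -0.5475, h₀ = 2.1501 rad.
Bracket: h₀ sin ϕ sin δ + cos ϕ cos δ sin h₀ = 2.1501×-0.80073×-0.37900 + 0.59902×0.92540×0.83683 = 0.652505 + 0.463883 = 1.116388.
Q̄ = (S_0/π) × [bracket] = (1361/π) × 1.116388 = 483.64 W/m².
Ratio Q̄_A / Q̄_B = 417.71 / 483.64 = 0.8637.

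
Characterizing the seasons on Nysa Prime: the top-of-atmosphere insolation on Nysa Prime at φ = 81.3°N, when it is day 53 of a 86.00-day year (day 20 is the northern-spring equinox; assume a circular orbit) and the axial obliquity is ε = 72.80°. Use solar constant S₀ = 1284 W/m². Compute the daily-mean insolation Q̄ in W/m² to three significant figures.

Solar longitude: λ_s = 360° × (53 − 20)/86.00 = 138.140°.
sin δ = sin 72.80° × sin 138.140° = 0.63748, so δ = +39.604°.
cos H₀ = −tan(+81.3°) tan(+39.604°) = -5.4070 ≤ −1 ⇒ polar day, H₀ = π.
Bracket: H₀ sin φ sin δ + cos φ cos δ sin H₀ = 3.1416×0.98849×0.63748 + 0.15126×0.77047×0.00000 = 1.979656 + 0.000000 = 1.979656.
Q̄ = (S₀/π) × [bracket] = (1284/π) × 1.979656 = 809.1 W/m².

Q̄ ≈ 809 W/m²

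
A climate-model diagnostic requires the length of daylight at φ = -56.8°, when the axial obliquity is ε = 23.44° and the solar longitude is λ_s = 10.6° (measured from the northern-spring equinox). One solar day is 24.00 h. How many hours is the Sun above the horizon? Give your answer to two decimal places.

Solar declination: sin δ = sin ε · sin λ_s = sin 23.44° × sin 10.6° = 0.07317, so δ = +4.196°.
cos H₀ = −tan φ · tan δ = −tan(-56.8°) × tan(+4.196°) = 0.1121, so H₀ = 1.4584 rad = 83.56°.
Daylight = 2H₀/(2π) × 24.00 h = (1.4584/π) × 24.00 = 11.14 h.

11.14 h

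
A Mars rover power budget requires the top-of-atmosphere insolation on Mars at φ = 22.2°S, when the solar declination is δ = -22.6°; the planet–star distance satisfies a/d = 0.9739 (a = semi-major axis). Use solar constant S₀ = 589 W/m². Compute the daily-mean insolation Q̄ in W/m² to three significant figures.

cos H₀ = −tan(-22.2°) tan(-22.600°) = -0.1699, H₀ = 1.7415 rad.
Bracket: H₀ sin φ sin δ + cos φ cos δ sin H₀ = 1.7415×-0.37784×-0.38430 + 0.92587×0.92321×0.98547 = 0.252873 + 0.842353 = 1.095226.
Inverse-square distance factor (a/d)² = 0.9739² = 0.948481.
Q̄ = (S₀/π) × 0.948481 × [bracket] = (589/π) × 0.948481 × 1.095226 = 194.8 W/m².

Q̄ ≈ 195 W/m²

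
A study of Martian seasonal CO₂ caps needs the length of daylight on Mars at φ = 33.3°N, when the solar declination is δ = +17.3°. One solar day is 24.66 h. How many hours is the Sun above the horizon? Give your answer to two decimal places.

cos H₀ = −tan φ · tan δ = −tan(+33.3°) × tan(+17.300°) = -0.2046, so H₀ = 1.7768 rad = 101.81°.
Daylight = 2H₀/(2π) × 24.66 h = (1.7768/π) × 24.66 = 13.95 h.

13.95 h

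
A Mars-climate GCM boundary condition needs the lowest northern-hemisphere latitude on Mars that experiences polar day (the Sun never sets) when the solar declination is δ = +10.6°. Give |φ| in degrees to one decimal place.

|φ| = 79.4°

Polar day requires cos H₀ = −tan φ tan δ ≤ −1, i.e. tan φ tan δ ≥ 1.
The boundary is |tan φ| · |tan δ| = 1, so |φ| = 90° − |δ| = 90° − 10.6° = 79.4° in the northern hemisphere.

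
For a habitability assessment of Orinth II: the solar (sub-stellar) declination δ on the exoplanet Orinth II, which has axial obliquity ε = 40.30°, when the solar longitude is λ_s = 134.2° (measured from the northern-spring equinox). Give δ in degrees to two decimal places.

sin δ = sin ε · sin λ_s = sin 40.30° × sin 134.2° = 0.463690.
δ = arcsin(0.463690) = +27.63°.

δ = +27.63°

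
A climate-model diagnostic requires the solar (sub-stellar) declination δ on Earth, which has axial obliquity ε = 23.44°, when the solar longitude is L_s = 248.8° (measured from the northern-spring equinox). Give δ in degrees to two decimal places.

δ = -21.77°

sin δ = sin ε · sin L_s = sin 23.44° × sin 248.8° = -0.370868.
δ = arcsin(-0.370868) = -21.77°.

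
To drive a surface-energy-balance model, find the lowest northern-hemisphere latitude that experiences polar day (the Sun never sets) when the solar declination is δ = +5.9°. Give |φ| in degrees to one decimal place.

|φ| = 84.1°

Polar day requires cos H₀ = −tan φ tan δ ≤ −1, i.e. tan φ tan δ ≥ 1.
The boundary is |tan φ| · |tan δ| = 1, so |φ| = 90° − |δ| = 90° − 5.9° = 84.1° in the northern hemisphere.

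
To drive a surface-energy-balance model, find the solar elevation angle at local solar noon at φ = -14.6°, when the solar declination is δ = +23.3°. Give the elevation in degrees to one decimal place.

At local noon the hour angle is zero, so the zenith angle equals |φ − δ| = |-14.6° − (+23.300°)| = 37.900°.
Elevation = 90° − 37.900° = 52.1°.

52.1°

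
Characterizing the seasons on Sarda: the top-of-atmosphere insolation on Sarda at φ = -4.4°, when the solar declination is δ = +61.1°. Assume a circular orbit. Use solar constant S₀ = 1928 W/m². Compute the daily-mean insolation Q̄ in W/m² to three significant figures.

Q̄ ≈ 234 W/m²

cos H₀ = −tan(-4.4°) tan(+61.100°) = 0.1394, H₀ = 1.4310 rad.
Bracket: H₀ sin φ sin δ + cos φ cos δ sin H₀ = 1.4310×-0.07672×0.87546 + 0.99705×0.48328×0.99024 = -0.096114 + 0.477151 = 0.381037.
Q̄ = (S₀/π) × [bracket] = (1928/π) × 0.381037 = 233.8 W/m².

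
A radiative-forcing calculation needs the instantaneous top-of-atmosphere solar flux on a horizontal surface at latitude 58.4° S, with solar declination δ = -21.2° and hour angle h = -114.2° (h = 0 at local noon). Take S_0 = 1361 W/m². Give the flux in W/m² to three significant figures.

147 W/m²

cos θ_z = sin ϕ sin δ + cos ϕ cos δ cos h = 0.308005 + -0.200257 = 0.107748.
Flux = S_0 · cos θ_z = 1361 × 0.107748 = 146.6 W/m².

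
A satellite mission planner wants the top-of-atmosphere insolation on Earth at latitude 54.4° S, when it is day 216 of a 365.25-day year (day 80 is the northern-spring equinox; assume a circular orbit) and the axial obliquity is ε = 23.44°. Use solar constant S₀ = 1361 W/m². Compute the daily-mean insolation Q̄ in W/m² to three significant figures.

Solar longitude: λ_s = 360° × (216 − 80)/365.25 = 134.045°.
sin δ = sin 23.44° × sin 134.045° = 0.28593, so δ = +16.614°.
cos H₀ = −tan(-54.4°) tan(+16.614°) = 0.4168, H₀ = 1.1409 rad.
Bracket: H₀ sin φ sin δ + cos φ cos δ sin H₀ = 1.1409×-0.81310×0.28593 + 0.58212×0.95825×0.90901 = -0.265247 + 0.507061 = 0.241814.
Q̄ = (S₀/π) × [bracket] = (1361/π) × 0.241814 = 104.8 W/m².

Q̄ ≈ 105 W/m²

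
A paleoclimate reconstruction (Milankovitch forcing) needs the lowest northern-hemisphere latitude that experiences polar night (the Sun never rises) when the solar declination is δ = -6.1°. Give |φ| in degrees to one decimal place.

Polar night requires cos H₀ = −tan φ tan δ ≥ 1, i.e. tan φ tan δ ≤ −1.
The boundary is |tan φ| · |tan δ| = 1, so |φ| = 90° − |δ| = 90° − 6.1° = 83.9° in the northern hemisphere.

|φ| = 83.9°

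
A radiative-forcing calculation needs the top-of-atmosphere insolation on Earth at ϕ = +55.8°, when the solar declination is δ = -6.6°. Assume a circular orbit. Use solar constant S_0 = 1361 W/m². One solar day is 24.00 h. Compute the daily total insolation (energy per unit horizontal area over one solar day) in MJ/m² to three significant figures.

cos h₀ = −tan(+55.8°) tan(-6.600°) = 0.1703, h₀ = 1.3997 rad.
Bracket: h₀ sin ϕ sin δ + cos ϕ cos δ sin h₀ = 1.3997×0.82708×-0.11494 + 0.56208×0.99337×0.98540 = -0.133062 + 0.550201 = 0.417139.
Q̄ = (S_0/π) × [bracket] = (1361/π) × 0.417139 = 180.71 W/m².
Daily total = Q̄ × 24.00 h × 3600 s/h = 180.71 × 24.00 × 3600 / 10⁶ = 15.61 MJ/m².

15.6 MJ/m²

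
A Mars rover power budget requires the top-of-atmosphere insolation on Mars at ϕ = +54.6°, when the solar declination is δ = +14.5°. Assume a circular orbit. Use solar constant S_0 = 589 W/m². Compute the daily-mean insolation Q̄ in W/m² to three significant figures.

cos h₀ = −tan(+54.6°) tan(+14.500°) = -0.3639, h₀ = 1.9433 rad.
Bracket: h₀ sin ϕ sin δ + cos ϕ cos δ sin h₀ = 1.9433×0.81513×0.25038 + 0.57928×0.96815×0.93143 = 0.396612 + 0.522374 = 0.918986.
Q̄ = (S_0/π) × [bracket] = (589/π) × 0.918986 = 172.3 W/m².

Q̄ ≈ 172 W/m²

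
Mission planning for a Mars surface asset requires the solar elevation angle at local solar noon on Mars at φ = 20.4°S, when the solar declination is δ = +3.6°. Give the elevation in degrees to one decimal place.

66.0°

At local noon the hour angle is zero, so the zenith angle equals |φ − δ| = |-20.4° − (+3.600°)| = 24.000°.
Elevation = 90° − 24.000° = 66.0°.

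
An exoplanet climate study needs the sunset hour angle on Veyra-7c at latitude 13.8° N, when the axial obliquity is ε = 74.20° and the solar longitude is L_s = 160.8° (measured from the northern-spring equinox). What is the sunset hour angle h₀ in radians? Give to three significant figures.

h₀ = 1.65 rad

Solar declination: sin δ = sin ε · sin L_s = sin 74.20° × sin 160.8° = 0.31644, so δ = +18.448°.
cos h₀ = −tan ϕ · tan δ = −tan(+13.8°) × tan(+18.448°) = -0.0819, so h₀ = 1.6528 rad = 94.70°.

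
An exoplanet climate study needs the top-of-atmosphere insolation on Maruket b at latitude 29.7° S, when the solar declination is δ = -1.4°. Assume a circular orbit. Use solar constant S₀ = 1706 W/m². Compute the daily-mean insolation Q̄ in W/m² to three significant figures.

cos H₀ = −tan(-29.7°) tan(-1.400°) = -0.0139, H₀ = 1.5847 rad.
Bracket: H₀ sin φ sin δ + cos φ cos δ sin H₀ = 1.5847×-0.49546×-0.02443 + 0.86863×0.99970×0.99990 = 0.019181 + 0.868283 = 0.887464.
Q̄ = (S₀/π) × [bracket] = (1706/π) × 0.887464 = 481.9 W/m².

Q̄ ≈ 482 W/m²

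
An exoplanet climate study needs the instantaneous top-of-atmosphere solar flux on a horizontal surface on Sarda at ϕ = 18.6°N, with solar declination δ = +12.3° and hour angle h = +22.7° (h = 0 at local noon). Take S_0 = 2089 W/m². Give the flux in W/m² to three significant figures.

cos θ_z = sin ϕ sin δ + cos ϕ cos δ cos h = 0.067948 + 0.854282 = 0.922230.
Flux = S_0 · cos θ_z = 2089 × 0.922230 = 1927 W/m².

1.93e+03 W/m²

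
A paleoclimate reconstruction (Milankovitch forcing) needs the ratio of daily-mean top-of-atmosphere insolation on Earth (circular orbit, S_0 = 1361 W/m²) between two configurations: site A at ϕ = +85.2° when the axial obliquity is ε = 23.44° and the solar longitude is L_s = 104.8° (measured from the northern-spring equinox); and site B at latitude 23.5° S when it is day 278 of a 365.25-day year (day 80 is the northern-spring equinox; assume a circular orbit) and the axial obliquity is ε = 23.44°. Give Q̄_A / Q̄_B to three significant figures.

— Configuration A (ϕ=+85.2°):
Solar declination: sin δ = sin ε · sin L_s = sin 23.44° × sin 104.8° = 0.38459, so δ = +22.618°.
cos h₀ = −tan(+85.2°) tan(+22.618°) = -4.9616 ≤ −1 ⇒ polar day, h₀ = π.
Bracket: h₀ sin ϕ sin δ + cos ϕ cos δ sin h₀ = 3.1416×0.99649×0.38459 + 0.08368×0.92309×0.00000 = 1.203987 + 0.000000 = 1.203987.
Q̄ = (S_0/π) × [bracket] = (1361/π) × 1.203987 = 521.59 W/m².
— Configuration B (ϕ=-23.5°):
Solar longitude: L_s = 360° × (278 − 80)/365.25 = 195.154°.
sin δ = sin 23.44° × sin 195.154° = -0.10399, so δ = -5.969°.
cos h₀ = −tan(-23.5°) tan(-5.969°) = -0.0455, h₀ = 1.6163 rad.
Bracket: h₀ sin ϕ sin δ + cos ϕ cos δ sin h₀ = 1.6163×-0.39875×-0.10399 + 0.91706×0.99458×0.99897 = 0.067022 + 0.911150 = 0.978172.
Q̄ = (S_0/π) × [bracket] = (1361/π) × 0.978172 = 423.76 W/m².
Ratio Q̄_A / Q̄_B = 521.59 / 423.76 = 1.231.

Q̄_A / Q̄_B ≈ 1.23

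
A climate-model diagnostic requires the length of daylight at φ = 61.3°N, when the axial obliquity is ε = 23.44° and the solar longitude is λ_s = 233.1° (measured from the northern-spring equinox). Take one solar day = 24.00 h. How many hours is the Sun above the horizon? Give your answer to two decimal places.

Solar declination: sin δ = sin ε · sin λ_s = sin 23.44° × sin 233.1° = -0.31811, so δ = -18.548°.
cos H₀ = −tan φ · tan δ = −tan(+61.3°) × tan(-18.548°) = 0.6129, so H₀ = 0.9111 rad = 52.20°.
Daylight = 2H₀/(2π) × 24.00 h = (0.9111/π) × 24.00 = 6.96 h.

6.96 h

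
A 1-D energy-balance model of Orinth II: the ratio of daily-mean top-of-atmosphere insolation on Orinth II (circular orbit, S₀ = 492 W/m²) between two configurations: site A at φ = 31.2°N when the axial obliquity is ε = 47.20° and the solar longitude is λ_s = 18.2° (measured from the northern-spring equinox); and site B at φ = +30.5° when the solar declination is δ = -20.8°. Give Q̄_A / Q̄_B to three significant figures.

— Configuration A (φ=+31.2°):
Solar declination: sin δ = sin ε · sin λ_s = sin 47.20° × sin 18.2° = 0.22917, so δ = +13.248°.
cos H₀ = −tan(+31.2°) tan(+13.248°) = -0.1426, H₀ = 1.7139 rad.
Bracket: H₀ sin φ sin δ + cos φ cos δ sin H₀ = 1.7139×0.51803×0.22917 + 0.85536×0.97339×0.98978 = 0.203469 + 0.824090 = 1.027559.
Q̄ = (S₀/π) × [bracket] = (492/π) × 1.027559 = 160.92 W/m².
— Configuration B (φ=+30.5°):
cos H₀ = −tan(+30.5°) tan(-20.800°) = 0.2238, H₀ = 1.3451 rad.
Bracket: H₀ sin φ sin δ + cos φ cos δ sin H₀ = 1.3451×0.50754×-0.35511 + 0.86163×0.93483×0.97464 = -0.242431 + 0.785051 = 0.542620.
Q̄ = (S₀/π) × [bracket] = (492/π) × 0.542620 = 84.979 W/m².
Ratio Q̄_A / Q̄_B = 160.92 / 84.979 = 1.894.

Q̄_A / Q̄_B ≈ 1.89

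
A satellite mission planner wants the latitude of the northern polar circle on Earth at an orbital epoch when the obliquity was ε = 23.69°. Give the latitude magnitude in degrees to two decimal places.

66.31°

The polar circle is the lowest latitude that experiences at least one full rotation of continuous daylight at the northern-summer solstice; it lies at |ϕ| = 90° − ε = 90° − 23.69° = 66.31°.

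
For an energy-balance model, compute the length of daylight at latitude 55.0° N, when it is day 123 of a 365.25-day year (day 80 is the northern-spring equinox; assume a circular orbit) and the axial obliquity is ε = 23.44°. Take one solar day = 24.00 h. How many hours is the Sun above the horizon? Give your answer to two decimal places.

15.12 h

Solar longitude: L_s = 360° × (123 − 80)/365.25 = 42.382°.
sin δ = sin 23.44° × sin 42.382° = 0.26814, so δ = +15.553°.
cos h₀ = −tan ϕ · tan δ = −tan(+55.0°) × tan(+15.553°) = -0.3975, so h₀ = 1.9796 rad = 113.42°.
Daylight = 2h₀/(2π) × 24.00 h = (1.9796/π) × 24.00 = 15.12 h.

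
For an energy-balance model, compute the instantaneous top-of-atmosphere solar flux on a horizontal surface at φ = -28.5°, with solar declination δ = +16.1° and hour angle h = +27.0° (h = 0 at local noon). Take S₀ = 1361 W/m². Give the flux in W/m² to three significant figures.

844 W/m²

cos θ_z = sin φ sin δ + cos φ cos δ cos h = -0.132323 + 0.752321 = 0.619998.
Flux = S₀ · cos θ_z = 1361 × 0.619998 = 843.8 W/m².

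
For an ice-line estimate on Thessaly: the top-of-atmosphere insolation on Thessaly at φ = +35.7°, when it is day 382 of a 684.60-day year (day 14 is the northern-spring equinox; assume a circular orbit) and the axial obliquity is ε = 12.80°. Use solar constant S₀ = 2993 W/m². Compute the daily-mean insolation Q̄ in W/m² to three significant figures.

Solar longitude: λ_s = 360° × (382 − 14)/684.60 = 193.514°.
sin δ = sin 12.80° × sin 193.514° = -0.05177, so δ = -2.968°.
cos H₀ = −tan(+35.7°) tan(-2.968°) = 0.0373, H₀ = 1.5335 rad.
Bracket: H₀ sin φ sin δ + cos φ cos δ sin H₀ = 1.5335×0.58354×-0.05177 + 0.81208×0.99866×0.99931 = -0.046327 + 0.810432 = 0.764105.
Q̄ = (S₀/π) × [bracket] = (2993/π) × 0.764105 = 728.0 W/m².

Q̄ ≈ 728 W/m²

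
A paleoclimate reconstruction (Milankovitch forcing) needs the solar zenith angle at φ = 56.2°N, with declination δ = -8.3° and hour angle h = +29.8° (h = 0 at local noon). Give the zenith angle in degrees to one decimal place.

θ_z = 69.0°

cos θ_z = sin φ sin δ + cos φ cos δ cos h = -0.119958 + 0.477678 = 0.357720.
θ_z = arccos(0.357720) = 69.0°.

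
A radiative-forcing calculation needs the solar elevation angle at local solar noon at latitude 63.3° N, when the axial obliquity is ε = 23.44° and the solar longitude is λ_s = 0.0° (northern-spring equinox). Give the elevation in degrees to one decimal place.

Solar declination: sin δ = sin ε · sin λ_s = sin 23.44° × sin 0.0° = 0.00000, so δ = +0.000°.
At local noon the hour angle is zero, so the zenith angle equals |φ − δ| = |+63.3° − (+0.000°)| = 63.300°.
Elevation = 90° − 63.300° = 26.7°.

26.7°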